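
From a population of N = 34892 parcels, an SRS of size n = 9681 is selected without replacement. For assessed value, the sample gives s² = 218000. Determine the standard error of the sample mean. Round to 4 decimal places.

4.0337

Under SRS without replacement, Var(ȳ) = (1 − f)·s²/n with f = n/N = 9681/34892 = 0.27745615.
Var(ȳ) = (1 − 0.27745615)·218000/9681 = 0.72254385·22.518335 = 16.270484.
SE(ȳ) = √(16.270484) = 4.0337.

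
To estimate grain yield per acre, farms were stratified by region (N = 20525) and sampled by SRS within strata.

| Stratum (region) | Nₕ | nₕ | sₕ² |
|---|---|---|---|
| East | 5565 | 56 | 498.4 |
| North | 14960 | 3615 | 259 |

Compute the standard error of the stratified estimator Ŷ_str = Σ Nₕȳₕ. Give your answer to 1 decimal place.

16882.3

Var(Ŷ_str) = Σₕ Nₕ²(1 − fₕ)sₕ²/nₕ.
East: 5565²·(1 − 56/5565)·498.4/56 = 2.7285251 × 10^8.
North: 14960²·(1 − 3615/14960)·259/3615 = 1.2159831 × 10^7.
Sum = 2.8501234 × 10^8.
SE = √(2.8501234 × 10^8) = 16882.3.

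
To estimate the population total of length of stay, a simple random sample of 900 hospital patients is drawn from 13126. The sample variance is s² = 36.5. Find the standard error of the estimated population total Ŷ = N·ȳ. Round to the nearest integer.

Var(Ŷ) = N²·Var(ȳ) = N²·(1 − n/N)·s²/n.
f = 900/13126 = 0.06856620; Var(ȳ) = 0.93143380·36.5/900 = 0.037774815.
Var(Ŷ) = 13126² · 0.037774815 = 6.5082937 × 10^6.
SE(Ŷ) = √(6.5082937 × 10^6) = 2551.

2551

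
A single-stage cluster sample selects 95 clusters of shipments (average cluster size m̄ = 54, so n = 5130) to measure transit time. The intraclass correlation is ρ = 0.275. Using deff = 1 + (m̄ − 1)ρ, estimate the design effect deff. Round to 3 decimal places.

deff = 1 + (54 − 1)·0.275 = 1 + 14.575 = 15.575.

15.575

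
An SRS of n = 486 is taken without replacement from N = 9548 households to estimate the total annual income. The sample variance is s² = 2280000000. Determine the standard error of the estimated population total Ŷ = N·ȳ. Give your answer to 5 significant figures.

Var(Ŷ) = N²·Var(ȳ) = N²·(1 − n/N)·s²/n.
f = 486/9548 = 0.05090071; Var(ȳ) = 0.94909929·2280000000/486 = 4.4525646 × 10^6.
Var(Ŷ) = 9548² · (4.4525646 × 10^6) = 4.0591495 × 10^14.
SE(Ŷ) = √(4.0591495 × 10^14) = 2.0147 × 10^7.

2.0147 × 10^7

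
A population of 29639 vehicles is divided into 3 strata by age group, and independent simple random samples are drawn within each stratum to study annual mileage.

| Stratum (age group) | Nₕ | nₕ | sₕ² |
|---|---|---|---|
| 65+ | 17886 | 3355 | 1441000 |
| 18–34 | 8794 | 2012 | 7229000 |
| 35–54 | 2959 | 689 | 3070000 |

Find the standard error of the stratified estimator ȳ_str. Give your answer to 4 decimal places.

20.1264

Var(ȳ_str) = Σₕ Wₕ²(1 − fₕ)sₕ²/nₕ with Wₕ = Nₕ/N, N = 29639.
65+: Wₕ = 0.60346166; term = 0.60346166²·(1 − 0.18757688)·1441000/3355 = 127.07294.
18–34: Wₕ = 0.29670367; term = 0.29670367²·(1 − 0.22879236)·7229000/2012 = 243.93123.
35–54: Wₕ = 0.09983468; term = 0.09983468²·(1 − 0.23284894)·3070000/689 = 34.069274.
Sum = 405.07344.
SE = √(405.07344) = 20.1264.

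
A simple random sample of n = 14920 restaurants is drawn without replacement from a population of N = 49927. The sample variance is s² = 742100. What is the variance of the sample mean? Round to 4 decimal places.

34.8749

Under SRS without replacement, Var(ȳ) = (1 − f)·s²/n with f = n/N = 14920/49927 = 0.29883630.
Var(ȳ) = (1 − 0.29883630)·742100/14920 = 0.70116370·49.738606 = 34.874905.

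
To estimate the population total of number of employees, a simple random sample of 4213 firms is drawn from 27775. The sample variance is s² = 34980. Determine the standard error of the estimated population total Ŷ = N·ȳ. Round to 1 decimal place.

73713.5

Var(Ŷ) = N²·Var(ȳ) = N²·(1 − n/N)·s²/n.
f = 4213/27775 = 0.15168317; Var(ȳ) = 0.84831683·34980/4213 = 7.0434661.
Var(Ŷ) = 27775² · 7.0434661 = 5.4336863 × 10^9.
SE(Ŷ) = √(5.4336863 × 10^9) = 73713.5.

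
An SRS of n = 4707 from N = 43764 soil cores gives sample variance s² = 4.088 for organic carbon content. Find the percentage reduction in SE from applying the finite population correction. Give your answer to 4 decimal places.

5.5306

f = n/N = 4707/43764 = 0.10755415.
SE_no-fpc = √(s²/n) = 0.029470218; SE_fpc = √((1−f)s²/n) = 0.027840324.
Ratio = √(1−f) = 0.94469352. Reduction = 100·(1 − 0.94469352) = 5.5306%.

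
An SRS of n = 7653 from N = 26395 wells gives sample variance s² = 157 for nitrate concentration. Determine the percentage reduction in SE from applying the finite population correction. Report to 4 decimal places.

f = n/N = 7653/26395 = 0.28994128.
SE_no-fpc = √(s²/n) = 0.14322999; SE_fpc = √((1−f)s²/n) = 0.12069273.
Ratio = √(1−f) = 0.84264982. Reduction = 100·(1 − 0.84264982) = 15.7350%.

15.7350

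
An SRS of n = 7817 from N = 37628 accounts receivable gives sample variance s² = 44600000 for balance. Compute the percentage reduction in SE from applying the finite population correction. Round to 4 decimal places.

10.9912

f = n/N = 7817/37628 = 0.20774423.
SE_no-fpc = √(s²/n) = 75.53485; SE_fpc = √((1−f)s²/n) = 67.232627.
Ratio = √(1−f) = 0.89008751. Reduction = 100·(1 − 0.89008751) = 10.9912%.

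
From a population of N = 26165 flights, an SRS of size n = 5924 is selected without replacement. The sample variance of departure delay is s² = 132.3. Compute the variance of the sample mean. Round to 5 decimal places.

0.01728

Under SRS without replacement, Var(ȳ) = (1 − f)·s²/n with f = n/N = 5924/26165 = 0.22640933.
Var(ȳ) = (1 − 0.22640933)·132.3/5924 = 0.77359067·0.022332883 = 0.01727651.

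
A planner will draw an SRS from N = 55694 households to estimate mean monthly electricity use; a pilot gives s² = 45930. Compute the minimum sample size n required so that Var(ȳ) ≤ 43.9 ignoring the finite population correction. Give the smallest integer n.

1047

Without fpc, n₀ = s²/D = 45930/43.9 = 1046.2415.
Rounding up, n = 1047.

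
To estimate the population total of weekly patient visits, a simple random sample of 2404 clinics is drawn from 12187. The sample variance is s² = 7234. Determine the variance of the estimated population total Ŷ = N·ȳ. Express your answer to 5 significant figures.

Var(Ŷ) = N²·Var(ȳ) = N²·(1 − n/N)·s²/n.
f = 2404/12187 = 0.19725937; Var(ȳ) = 0.80274063·7234/2404 = 2.4155681.
Var(Ŷ) = 12187² · 2.4155681 = 3.5876735 × 10^8.

3.5877 × 10^8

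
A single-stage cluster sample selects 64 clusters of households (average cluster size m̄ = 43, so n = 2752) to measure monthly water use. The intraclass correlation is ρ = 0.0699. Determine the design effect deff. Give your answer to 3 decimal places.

3.936

deff = 1 + (43 − 1)·0.0699 = 1 + 2.9358 = 3.9358.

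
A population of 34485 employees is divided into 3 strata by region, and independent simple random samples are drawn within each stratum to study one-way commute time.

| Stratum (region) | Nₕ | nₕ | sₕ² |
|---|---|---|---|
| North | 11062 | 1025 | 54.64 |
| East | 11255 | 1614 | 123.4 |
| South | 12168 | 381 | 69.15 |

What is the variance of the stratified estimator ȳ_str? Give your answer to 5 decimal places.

Var(ȳ_str) = Σₕ Wₕ²(1 − fₕ)sₕ²/nₕ with Wₕ = Nₕ/N, N = 34485.
North: Wₕ = 0.32077715; term = 0.32077715²·(1 − 0.09265956)·54.64/1025 = 0.0049769576.
East: Wₕ = 0.32637379; term = 0.32637379²·(1 − 0.14340293)·123.4/1614 = 0.0069761972.
South: Wₕ = 0.35284906; term = 0.35284906²·(1 − 0.03131164)·69.15/381 = 0.021889167.
Sum = 0.033842322.

0.03384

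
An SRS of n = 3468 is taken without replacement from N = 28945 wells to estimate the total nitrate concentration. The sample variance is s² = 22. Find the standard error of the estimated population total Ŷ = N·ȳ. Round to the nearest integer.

2163

Var(Ŷ) = N²·Var(ȳ) = N²·(1 − n/N)·s²/n.
f = 3468/28945 = 0.11981344; Var(ȳ) = 0.88018656·22/3468 = 0.0055836518.
Var(Ŷ) = 28945² · 0.0055836518 = 4.6780562 × 10^6.
SE(Ŷ) = √(4.6780562 × 10^6) = 2163.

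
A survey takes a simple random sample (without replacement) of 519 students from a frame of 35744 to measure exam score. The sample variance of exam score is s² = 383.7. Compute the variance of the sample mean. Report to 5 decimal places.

Under SRS without replacement, Var(ȳ) = (1 − f)·s²/n with f = n/N = 519/35744 = 0.01451992.
Var(ȳ) = (1 − 0.01451992)·383.7/519 = 0.98548008·0.73930636 = 0.72857169.

0.72857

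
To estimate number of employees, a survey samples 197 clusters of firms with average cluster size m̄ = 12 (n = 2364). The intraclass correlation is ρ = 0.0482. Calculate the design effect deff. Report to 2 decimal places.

deff = 1 + (12 − 1)·0.0482 = 1 + 0.5302 = 1.5302.

1.53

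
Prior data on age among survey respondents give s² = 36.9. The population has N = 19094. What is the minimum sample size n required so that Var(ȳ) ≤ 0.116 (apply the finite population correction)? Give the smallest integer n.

313

Without fpc, n₀ = s²/D = 36.9/0.116 = 318.1034.
With fpc, (1 − n/N)·s²/n ≤ D requires n ≥ n₀/(1 + n₀/N) = 318.1034/(1 + 318.1034/19094) = 312.8907.
Rounding up, n = 313.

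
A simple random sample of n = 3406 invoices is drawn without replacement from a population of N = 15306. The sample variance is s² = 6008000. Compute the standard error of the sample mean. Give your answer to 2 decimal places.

Under SRS without replacement, Var(ȳ) = (1 − f)·s²/n with f = n/N = 3406/15306 = 0.22252711.
Var(ȳ) = (1 − 0.22252711)·6008000/3406 = 0.77747289·1763.946 = 1371.4202.
SE(ȳ) = √(1371.4202) = 37.03.

37.03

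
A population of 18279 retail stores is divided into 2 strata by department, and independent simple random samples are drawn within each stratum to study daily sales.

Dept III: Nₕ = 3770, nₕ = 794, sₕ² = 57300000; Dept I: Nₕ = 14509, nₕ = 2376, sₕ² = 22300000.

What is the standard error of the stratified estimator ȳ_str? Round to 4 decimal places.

85.8382

Var(ȳ_str) = Σₕ Wₕ²(1 − fₕ)sₕ²/nₕ with Wₕ = Nₕ/N, N = 18279.
Dept III: Wₕ = 0.20624761; term = 0.20624761²·(1 − 0.21061008)·57300000/794 = 2423.2796.
Dept I: Wₕ = 0.79375239; term = 0.79375239²·(1 − 0.16376042)·22300000/2376 = 4944.9197.
Sum = 7368.1993.
SE = √(7368.1993) = 85.8382.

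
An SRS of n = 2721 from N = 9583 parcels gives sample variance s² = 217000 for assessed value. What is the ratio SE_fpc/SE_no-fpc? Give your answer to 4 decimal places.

f = n/N = 2721/9583 = 0.28394031.
SE_no-fpc = √(s²/n) = 8.9302907; SE_fpc = √((1−f)s²/n) = 7.5568397.
Ratio = √(1−f) = 0.84620310.

0.8462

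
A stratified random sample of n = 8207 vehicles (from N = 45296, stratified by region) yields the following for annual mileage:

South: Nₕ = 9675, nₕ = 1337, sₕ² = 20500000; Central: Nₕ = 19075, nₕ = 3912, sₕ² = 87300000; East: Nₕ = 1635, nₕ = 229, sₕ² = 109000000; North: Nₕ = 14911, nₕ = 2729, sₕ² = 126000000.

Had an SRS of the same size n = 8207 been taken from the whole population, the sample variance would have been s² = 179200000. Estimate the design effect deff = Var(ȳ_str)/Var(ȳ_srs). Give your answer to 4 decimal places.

0.4681

Var(ȳ_str) = Σ Wₕ²(1−fₕ)sₕ²/nₕ with Wₕ = Nₕ/45296:
  South: (9675/45296)²·(1−1337/9675)·20500000/1337 = 602.85881
  Central: (19075/45296)²·(1−3912/19075)·87300000/3912 = 3145.9033
  East: (1635/45296)²·(1−229/1635)·109000000/229 = 533.30345
  North: (14911/45296)²·(1−2729/14911)·126000000/2729 = 4087.6403
  → Var(ȳ_str) = 8369.7059.
Var(ȳ_srs) = (1 − 8207/45296)·179200000/8207 = 17878.82.
deff = 8369.7059 / 17878.82 = 0.4681.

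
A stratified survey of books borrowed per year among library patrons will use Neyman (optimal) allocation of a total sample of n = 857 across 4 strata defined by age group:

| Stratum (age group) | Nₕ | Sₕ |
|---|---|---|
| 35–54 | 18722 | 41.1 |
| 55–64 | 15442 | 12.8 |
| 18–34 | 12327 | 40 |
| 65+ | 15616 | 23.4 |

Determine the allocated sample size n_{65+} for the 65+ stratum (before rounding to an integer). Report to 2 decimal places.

171.54

Neyman allocation: nₕ = n·NₕSₕ / Σⱼ NⱼSⱼ.
Σ NⱼSⱼ = 18722·41.1 + 15442·12.8 + 12327·40 + 15616·23.4 = 1.8256262 × 10^6.
n_{65+} = 857·15616·23.4 / (1.8256262 × 10^6) = 171.54.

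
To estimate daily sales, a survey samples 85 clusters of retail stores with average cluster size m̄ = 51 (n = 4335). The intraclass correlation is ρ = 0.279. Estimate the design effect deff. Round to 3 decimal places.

14.950

deff = 1 + (51 − 1)·0.279 = 1 + 13.95 = 14.95.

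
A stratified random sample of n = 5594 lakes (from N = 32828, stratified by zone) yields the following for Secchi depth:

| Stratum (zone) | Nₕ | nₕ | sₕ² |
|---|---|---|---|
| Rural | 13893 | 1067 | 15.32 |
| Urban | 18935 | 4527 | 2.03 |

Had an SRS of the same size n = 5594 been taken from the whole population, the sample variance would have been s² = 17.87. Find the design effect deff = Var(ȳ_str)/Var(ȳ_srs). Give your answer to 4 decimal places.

Var(ȳ_str) = Σ Wₕ²(1−fₕ)sₕ²/nₕ with Wₕ = Nₕ/32828:
  Rural: (13893/32828)²·(1−1067/13893)·15.32/1067 = 0.0023740659
  Urban: (18935/32828)²·(1−4527/18935)·2.03/4527 = 1.1351825 × 10^-4
  → Var(ȳ_str) = 0.0024875842.
Var(ȳ_srs) = (1 − 5594/32828)·17.87/5594 = 0.0026501417.
deff = 0.0024875842 / 0.0026501417 = 0.9387.

0.9387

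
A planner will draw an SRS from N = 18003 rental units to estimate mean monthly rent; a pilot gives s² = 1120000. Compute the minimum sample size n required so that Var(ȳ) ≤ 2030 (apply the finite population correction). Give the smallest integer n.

Without fpc, n₀ = s²/D = 1120000/2030 = 551.7241.
With fpc, (1 − n/N)·s²/n ≤ D requires n ≥ n₀/(1 + n₀/N) = 551.7241/(1 + 551.7241/18003) = 535.3186.
Rounding up, n = 536.

536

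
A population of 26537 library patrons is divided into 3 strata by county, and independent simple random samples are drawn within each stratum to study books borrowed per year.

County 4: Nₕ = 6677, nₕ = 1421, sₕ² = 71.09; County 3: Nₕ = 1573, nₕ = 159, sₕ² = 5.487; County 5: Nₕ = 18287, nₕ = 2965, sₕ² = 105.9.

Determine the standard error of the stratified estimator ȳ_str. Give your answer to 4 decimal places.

Var(ȳ_str) = Σₕ Wₕ²(1 − fₕ)sₕ²/nₕ with Wₕ = Nₕ/N, N = 26537.
County 4: Wₕ = 0.25161096; term = 0.25161096²·(1 − 0.21282013)·71.09/1421 = 0.0024931449.
County 3: Wₕ = 0.05927573; term = 0.05927573²·(1 − 0.10108074)·5.487/159 = 1.0899644 × 10^-4.
County 5: Wₕ = 0.68911331; term = 0.68911331²·(1 − 0.16213704)·105.9/2965 = 0.014211029.
Sum = 0.01681317.
SE = √(0.01681317) = 0.1297.

0.1297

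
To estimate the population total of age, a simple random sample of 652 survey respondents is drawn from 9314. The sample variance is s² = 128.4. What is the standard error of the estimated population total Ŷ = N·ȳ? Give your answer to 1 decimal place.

3986.0

Var(Ŷ) = N²·Var(ȳ) = N²·(1 − n/N)·s²/n.
f = 652/9314 = 0.07000215; Var(ȳ) = 0.92999785·128.4/652 = 0.18314682.
Var(Ŷ) = 9314² · 0.18314682 = 1.5888096 × 10^7.
SE(Ŷ) = √(1.5888096 × 10^7) = 3986.0.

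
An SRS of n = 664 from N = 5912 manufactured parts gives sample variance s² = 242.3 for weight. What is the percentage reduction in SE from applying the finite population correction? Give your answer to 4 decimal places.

5.7829

f = n/N = 664/5912 = 0.11231394.
SE_no-fpc = √(s²/n) = 0.60407751; SE_fpc = √((1−f)s²/n) = 0.56914427.
Ratio = √(1−f) = 0.94217093. Reduction = 100·(1 − 0.94217093) = 5.7829%.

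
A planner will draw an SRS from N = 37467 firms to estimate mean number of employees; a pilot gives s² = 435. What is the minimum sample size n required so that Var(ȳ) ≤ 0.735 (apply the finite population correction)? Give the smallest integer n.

Without fpc, n₀ = s²/D = 435/0.735 = 591.8367.
With fpc, (1 − n/N)·s²/n ≤ D requires n ≥ n₀/(1 + n₀/N) = 591.8367/(1 + 591.8367/37467) = 582.6333.
Rounding up, n = 583.

583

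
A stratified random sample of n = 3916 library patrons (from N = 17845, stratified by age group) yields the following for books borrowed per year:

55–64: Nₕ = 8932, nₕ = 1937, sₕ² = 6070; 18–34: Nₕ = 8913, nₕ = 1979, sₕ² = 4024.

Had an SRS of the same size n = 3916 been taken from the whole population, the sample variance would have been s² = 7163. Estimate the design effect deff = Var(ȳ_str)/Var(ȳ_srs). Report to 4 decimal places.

0.7070

Var(ȳ_str) = Σ Wₕ²(1−fₕ)sₕ²/nₕ with Wₕ = Nₕ/17845:
  55–64: (8932/17845)²·(1−1937/8932)·6070/1937 = 0.6148404
  18–34: (8913/17845)²·(1−1979/8913)·4024/1979 = 0.39462702
  → Var(ȳ_str) = 1.0094674.
Var(ȳ_srs) = (1 − 3916/17845)·7163/3916 = 1.4277615.
deff = 1.0094674 / 1.4277615 = 0.7070.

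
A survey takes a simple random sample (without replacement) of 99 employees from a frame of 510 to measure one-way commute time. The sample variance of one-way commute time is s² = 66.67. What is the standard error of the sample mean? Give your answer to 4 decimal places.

Under SRS without replacement, Var(ȳ) = (1 − f)·s²/n with f = n/N = 99/510 = 0.19411765.
Var(ȳ) = (1 − 0.19411765)·66.67/99 = 0.80588235·0.67343434 = 0.54270885.
SE(ȳ) = √(0.54270885) = 0.7367.

0.7367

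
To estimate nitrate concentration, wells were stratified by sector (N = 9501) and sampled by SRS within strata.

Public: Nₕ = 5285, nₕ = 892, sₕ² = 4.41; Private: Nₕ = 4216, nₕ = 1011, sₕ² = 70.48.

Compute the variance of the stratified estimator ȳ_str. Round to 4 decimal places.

0.0117

Var(ȳ_str) = Σₕ Wₕ²(1 − fₕ)sₕ²/nₕ with Wₕ = Nₕ/N, N = 9501.
Public: Wₕ = 0.55625724; term = 0.55625724²·(1 − 0.16877956)·4.41/892 = 0.001271573.
Private: Wₕ = 0.44374276; term = 0.44374276²·(1 − 0.23980076)·70.48/1011 = 0.010435295.
Sum = 0.011706868.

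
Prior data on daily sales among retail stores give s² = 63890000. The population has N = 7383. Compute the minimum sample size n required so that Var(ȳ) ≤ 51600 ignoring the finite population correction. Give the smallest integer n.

1239

Without fpc, n₀ = s²/D = 63890000/51600 = 1238.1783.
Rounding up, n = 1239.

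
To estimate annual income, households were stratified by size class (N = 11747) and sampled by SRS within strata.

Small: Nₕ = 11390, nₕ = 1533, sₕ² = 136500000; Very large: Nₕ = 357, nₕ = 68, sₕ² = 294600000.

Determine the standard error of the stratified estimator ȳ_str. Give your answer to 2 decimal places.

275.11

Var(ȳ_str) = Σₕ Wₕ²(1 − fₕ)sₕ²/nₕ with Wₕ = Nₕ/N, N = 11747.
Small: Wₕ = 0.96960926; term = 0.96960926²·(1 − 0.13459175)·136500000/1533 = 72444.437.
Very large: Wₕ = 0.03039074; term = 0.03039074²·(1 − 0.19047619)·294600000/68 = 3239.1865.
Sum = 75683.624.
SE = √(75683.624) = 275.11.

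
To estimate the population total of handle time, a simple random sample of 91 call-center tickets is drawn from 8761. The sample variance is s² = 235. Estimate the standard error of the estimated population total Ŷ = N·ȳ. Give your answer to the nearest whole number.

Var(Ŷ) = N²·Var(ȳ) = N²·(1 − n/N)·s²/n.
f = 91/8761 = 0.01038694; Var(ȳ) = 0.98961306·235/91 = 2.5555942.
Var(Ŷ) = 8761² · 2.5555942 = 1.9615494 × 10^8.
SE(Ŷ) = √(1.9615494 × 10^8) = 14006.

14006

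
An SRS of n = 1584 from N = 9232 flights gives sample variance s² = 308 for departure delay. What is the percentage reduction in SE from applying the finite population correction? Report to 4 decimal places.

f = n/N = 1584/9232 = 0.17157712.
SE_no-fpc = √(s²/n) = 0.44095855; SE_fpc = √((1−f)s²/n) = 0.4013505.
Ratio = √(1−f) = 0.91017739. Reduction = 100·(1 − 0.91017739) = 8.9823%.

8.9823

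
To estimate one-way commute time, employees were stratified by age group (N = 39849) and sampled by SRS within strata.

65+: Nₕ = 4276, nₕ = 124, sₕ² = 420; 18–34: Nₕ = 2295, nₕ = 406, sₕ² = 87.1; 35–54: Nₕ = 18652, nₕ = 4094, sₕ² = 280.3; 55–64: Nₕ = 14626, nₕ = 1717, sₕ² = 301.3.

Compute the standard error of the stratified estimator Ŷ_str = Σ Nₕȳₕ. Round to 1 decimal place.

10620.1

Var(Ŷ_str) = Σₕ Nₕ²(1 − fₕ)sₕ²/nₕ.
65+: 4276²·(1 − 124/4276)·420/124 = 6.0134354 × 10^7.
18–34: 2295²·(1 − 406/2295)·87.1/406 = 930051.01.
35–54: 18652²·(1 − 4094/18652)·280.3/4094 = 1.8590984 × 10^7.
55–64: 14626²·(1 − 1717/14626)·301.3/1717 = 3.3131951 × 10^7.
Sum = 1.1278734 × 10^8.
SE = √(1.1278734 × 10^8) = 10620.1.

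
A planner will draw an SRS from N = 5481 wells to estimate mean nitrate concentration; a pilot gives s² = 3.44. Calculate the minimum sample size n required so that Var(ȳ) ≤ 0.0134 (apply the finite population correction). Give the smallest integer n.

Without fpc, n₀ = s²/D = 3.44/0.0134 = 256.7164.
With fpc, (1 − n/N)·s²/n ≤ D requires n ≥ n₀/(1 + n₀/N) = 256.7164/(1 + 256.7164/5481) = 245.2304.
Rounding up, n = 246.

246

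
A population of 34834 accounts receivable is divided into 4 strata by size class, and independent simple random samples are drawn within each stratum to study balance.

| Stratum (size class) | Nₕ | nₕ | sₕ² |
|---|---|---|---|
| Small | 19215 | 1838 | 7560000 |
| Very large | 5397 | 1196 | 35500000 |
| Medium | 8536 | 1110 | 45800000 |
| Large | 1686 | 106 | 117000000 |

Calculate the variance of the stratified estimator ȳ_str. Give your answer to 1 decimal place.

6265.1

Var(ȳ_str) = Σₕ Wₕ²(1 − fₕ)sₕ²/nₕ with Wₕ = Nₕ/N, N = 34834.
Small: Wₕ = 0.55161624; term = 0.55161624²·(1 − 0.09565444)·7560000/1838 = 1131.8393.
Very large: Wₕ = 0.15493483; term = 0.15493483²·(1 − 0.22160460)·35500000/1196 = 554.62007.
Medium: Wₕ = 0.24504794; term = 0.24504794²·(1 − 0.13003749)·45800000/1110 = 2155.4857.
Large: Wₕ = 0.04840099; term = 0.04840099²·(1 − 0.06287070)·117000000/106 = 2423.1927.
Sum = 6265.1378.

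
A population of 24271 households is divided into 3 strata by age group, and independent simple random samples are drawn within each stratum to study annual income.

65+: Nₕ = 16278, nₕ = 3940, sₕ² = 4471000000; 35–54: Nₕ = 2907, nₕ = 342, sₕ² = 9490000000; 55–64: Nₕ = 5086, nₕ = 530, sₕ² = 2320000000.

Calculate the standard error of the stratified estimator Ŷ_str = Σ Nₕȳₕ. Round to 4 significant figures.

Var(Ŷ_str) = Σₕ Nₕ²(1 − fₕ)sₕ²/nₕ.
65+: 16278²·(1 − 3940/16278)·4471000000/3940 = 2.2790521 × 10^14.
35–54: 2907²·(1 − 342/2907)·9490000000/342 = 2.0690572 × 10^14.
55–64: 5086²·(1 − 530/5086)·2320000000/530 = 1.0143135 × 10^14.
Sum = 5.3624228 × 10^14.
SE = √(5.3624228 × 10^14) = 2.316 × 10^7.

2.316 × 10^7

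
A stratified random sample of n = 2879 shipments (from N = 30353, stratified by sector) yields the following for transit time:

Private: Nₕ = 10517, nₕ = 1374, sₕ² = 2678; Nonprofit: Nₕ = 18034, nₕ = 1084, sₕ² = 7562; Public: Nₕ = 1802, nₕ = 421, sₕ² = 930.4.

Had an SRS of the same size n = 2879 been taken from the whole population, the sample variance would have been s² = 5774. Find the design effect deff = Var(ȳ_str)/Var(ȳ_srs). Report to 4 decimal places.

1.3903

Var(ȳ_str) = Σ Wₕ²(1−fₕ)sₕ²/nₕ with Wₕ = Nₕ/30353:
  Private: (10517/30353)²·(1−1374/10517)·2678/1374 = 0.20342353
  Nonprofit: (18034/30353)²·(1−1084/18034)·7562/1084 = 2.3145465
  Public: (1802/30353)²·(1−421/1802)·930.4/421 = 0.0059694295
  → Var(ȳ_str) = 2.5239395.
Var(ȳ_srs) = (1 − 2879/30353)·5774/2879 = 1.8153292.
deff = 2.5239395 / 1.8153292 = 1.3903.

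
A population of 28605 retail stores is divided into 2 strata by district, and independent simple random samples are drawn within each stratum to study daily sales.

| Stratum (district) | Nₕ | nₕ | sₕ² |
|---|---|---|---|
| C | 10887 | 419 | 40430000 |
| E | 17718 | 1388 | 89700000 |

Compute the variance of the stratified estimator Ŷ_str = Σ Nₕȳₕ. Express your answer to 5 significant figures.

Var(Ŷ_str) = Σₕ Nₕ²(1 − fₕ)sₕ²/nₕ.
C: 10887²·(1 − 419/10887)·40430000/419 = 1.0996682 × 10^13.
E: 17718²·(1 − 1388/17718)·89700000/1388 = 1.8698375 × 10^13.
Sum = 2.9695057 × 10^13.

2.9695 × 10^13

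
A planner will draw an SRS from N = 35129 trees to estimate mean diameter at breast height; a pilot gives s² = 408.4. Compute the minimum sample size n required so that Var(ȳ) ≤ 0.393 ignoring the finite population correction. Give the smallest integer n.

1040

Without fpc, n₀ = s²/D = 408.4/0.393 = 1039.1858.
Rounding up, n = 1040.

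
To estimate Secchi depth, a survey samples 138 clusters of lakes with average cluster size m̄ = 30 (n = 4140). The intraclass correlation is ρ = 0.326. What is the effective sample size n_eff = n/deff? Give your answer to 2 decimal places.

deff = 1 + (30 − 1)·0.326 = 1 + 9.454 = 10.454.
n_eff = 4140 / 10.454 = 396.02.

396.02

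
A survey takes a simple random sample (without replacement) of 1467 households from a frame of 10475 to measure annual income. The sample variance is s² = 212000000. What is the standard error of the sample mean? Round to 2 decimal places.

352.53

Under SRS without replacement, Var(ȳ) = (1 − f)·s²/n with f = n/N = 1467/10475 = 0.14004773.
Var(ȳ) = (1 − 0.14004773)·212000000/1467 = 0.85995227·144512.61 = 124273.95.
SE(ȳ) = √(124273.95) = 352.53.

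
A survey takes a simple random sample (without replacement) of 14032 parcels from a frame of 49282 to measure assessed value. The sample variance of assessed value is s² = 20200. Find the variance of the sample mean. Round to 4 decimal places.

Under SRS without replacement, Var(ȳ) = (1 − f)·s²/n with f = n/N = 14032/49282 = 0.28472870.
Var(ȳ) = (1 − 0.28472870)·20200/14032 = 0.71527130·1.4395667 = 1.0296807.

1.0297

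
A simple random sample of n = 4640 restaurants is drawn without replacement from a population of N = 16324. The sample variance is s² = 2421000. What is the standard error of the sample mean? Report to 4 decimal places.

Under SRS without replacement, Var(ȳ) = (1 − f)·s²/n with f = n/N = 4640/16324 = 0.28424406.
Var(ȳ) = (1 − 0.28424406)·2421000/4640 = 0.71575594·521.76724 = 373.458.
SE(ȳ) = √(373.458) = 19.3251.

19.3251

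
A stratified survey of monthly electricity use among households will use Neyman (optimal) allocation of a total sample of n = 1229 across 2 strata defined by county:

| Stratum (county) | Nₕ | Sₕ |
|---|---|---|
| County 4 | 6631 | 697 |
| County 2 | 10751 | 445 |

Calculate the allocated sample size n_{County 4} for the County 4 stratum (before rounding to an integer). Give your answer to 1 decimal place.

603.9

Neyman allocation: nₕ = n·NₕSₕ / Σⱼ NⱼSⱼ.
Σ NⱼSⱼ = 6631·697 + 10751·445 = 9.406002 × 10^6.
n_{County 4} = 1229·6631·697 / (9.406002 × 10^6) = 603.9.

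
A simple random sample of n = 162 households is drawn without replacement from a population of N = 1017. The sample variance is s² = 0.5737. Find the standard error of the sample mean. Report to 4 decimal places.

0.0546

Under SRS without replacement, Var(ȳ) = (1 − f)·s²/n with f = n/N = 162/1017 = 0.15929204.
Var(ȳ) = (1 − 0.15929204)·0.5737/162 = 0.84070796·0.003541358 = 0.0029772479.
SE(ȳ) = √(0.0029772479) = 0.0546.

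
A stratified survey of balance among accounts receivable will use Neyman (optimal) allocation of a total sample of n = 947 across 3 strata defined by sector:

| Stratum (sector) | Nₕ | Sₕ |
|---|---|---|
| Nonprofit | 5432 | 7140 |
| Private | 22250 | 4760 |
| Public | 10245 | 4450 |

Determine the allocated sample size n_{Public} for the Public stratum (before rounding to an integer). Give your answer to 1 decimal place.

Neyman allocation: nₕ = n·NₕSₕ / Σⱼ NⱼSⱼ.
Σ NⱼSⱼ = 5432·7140 + 22250·4760 + 10245·4450 = 1.9028473 × 10^8.
n_{Public} = 947·10245·4450 / (1.9028473 × 10^8) = 226.9.

226.9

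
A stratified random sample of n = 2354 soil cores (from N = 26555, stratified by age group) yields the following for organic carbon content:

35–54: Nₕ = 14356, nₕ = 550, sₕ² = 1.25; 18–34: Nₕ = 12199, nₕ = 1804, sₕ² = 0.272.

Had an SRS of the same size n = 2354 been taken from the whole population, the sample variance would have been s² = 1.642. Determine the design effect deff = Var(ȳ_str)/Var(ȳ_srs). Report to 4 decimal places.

1.0475

Var(ȳ_str) = Σ Wₕ²(1−fₕ)sₕ²/nₕ with Wₕ = Nₕ/26555:
  35–54: (14356/26555)²·(1−550/14356)·1.25/550 = 6.3878694 × 10^-4
  18–34: (12199/26555)²·(1−1804/12199)·0.272/1804 = 2.7113681 × 10^-5
  → Var(ȳ_str) = 6.6590062 × 10^-4.
Var(ȳ_srs) = (1 − 2354/26555)·1.642/2354 = 6.3570218 × 10^-4.
deff = (6.6590062 × 10^-4) / (6.3570218 × 10^-4) = 1.0475.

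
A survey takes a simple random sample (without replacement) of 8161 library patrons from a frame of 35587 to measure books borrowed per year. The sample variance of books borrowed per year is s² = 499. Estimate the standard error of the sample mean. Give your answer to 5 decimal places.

0.21708

Under SRS without replacement, Var(ȳ) = (1 − f)·s²/n with f = n/N = 8161/35587 = 0.22932532.
Var(ȳ) = (1 − 0.22932532)·499/8161 = 0.77067468·0.061144468 = 0.047122493.
SE(ȳ) = √(0.047122493) = 0.21708.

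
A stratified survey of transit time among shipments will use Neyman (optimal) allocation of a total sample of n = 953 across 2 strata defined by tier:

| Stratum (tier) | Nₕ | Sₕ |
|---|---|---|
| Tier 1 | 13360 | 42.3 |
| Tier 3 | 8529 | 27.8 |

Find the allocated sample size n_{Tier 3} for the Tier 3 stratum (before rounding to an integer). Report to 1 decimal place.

281.7

Neyman allocation: nₕ = n·NₕSₕ / Σⱼ NⱼSⱼ.
Σ NⱼSⱼ = 13360·42.3 + 8529·27.8 = 802234.2.
n_{Tier 3} = 953·8529·27.8 / 802234.2 = 281.7.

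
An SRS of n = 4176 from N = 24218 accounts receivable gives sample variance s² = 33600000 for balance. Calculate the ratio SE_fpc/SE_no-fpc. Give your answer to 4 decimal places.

f = n/N = 4176/24218 = 0.17243373.
SE_no-fpc = √(s²/n) = 89.69937; SE_fpc = √((1−f)s²/n) = 81.600118.
Ratio = √(1−f) = 0.90970670.

0.9097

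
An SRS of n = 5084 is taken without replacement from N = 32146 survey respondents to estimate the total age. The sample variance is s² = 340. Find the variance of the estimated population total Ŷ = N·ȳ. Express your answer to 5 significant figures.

5.8178 × 10^7

Var(Ŷ) = N²·Var(ȳ) = N²·(1 − n/N)·s²/n.
f = 5084/32146 = 0.15815342; Var(ȳ) = 0.84184658·340/5084 = 0.056299732.
Var(Ŷ) = 32146² · 0.056299732 = 5.817819 × 10^7.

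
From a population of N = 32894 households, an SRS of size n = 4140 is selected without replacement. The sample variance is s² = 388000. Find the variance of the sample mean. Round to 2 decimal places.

81.92

Under SRS without replacement, Var(ȳ) = (1 − f)·s²/n with f = n/N = 4140/32894 = 0.12585882.
Var(ȳ) = (1 − 0.12585882)·388000/4140 = 0.87414118·93.719807 = 81.924343.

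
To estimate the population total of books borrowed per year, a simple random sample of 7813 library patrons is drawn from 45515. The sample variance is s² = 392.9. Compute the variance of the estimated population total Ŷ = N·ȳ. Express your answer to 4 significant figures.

Var(Ŷ) = N²·Var(ȳ) = N²·(1 − n/N)·s²/n.
f = 7813/45515 = 0.17165770; Var(ȳ) = 0.82834230·392.9/7813 = 0.041655663.
Var(Ŷ) = 45515² · 0.041655663 = 8.6294506 × 10^7.

8.629 × 10^7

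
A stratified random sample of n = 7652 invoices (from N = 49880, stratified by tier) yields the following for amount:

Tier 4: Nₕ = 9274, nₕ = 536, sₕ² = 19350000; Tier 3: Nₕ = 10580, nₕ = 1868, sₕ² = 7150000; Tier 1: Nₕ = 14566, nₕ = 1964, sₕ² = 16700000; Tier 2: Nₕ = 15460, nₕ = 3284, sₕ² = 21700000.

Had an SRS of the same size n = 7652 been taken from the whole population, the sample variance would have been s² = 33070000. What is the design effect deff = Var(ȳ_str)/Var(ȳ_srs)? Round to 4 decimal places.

Var(ȳ_str) = Σ Wₕ²(1−fₕ)sₕ²/nₕ with Wₕ = Nₕ/49880:
  Tier 4: (9274/49880)²·(1−536/9274)·19350000/536 = 1175.8243
  Tier 3: (10580/49880)²·(1−1868/10580)·7150000/1868 = 141.80117
  Tier 1: (14566/49880)²·(1−1964/14566)·16700000/1964 = 627.33841
  Tier 2: (15460/49880)²·(1−3284/15460)·21700000/3284 = 499.93993
  → Var(ȳ_str) = 2444.9038.
Var(ȳ_srs) = (1 − 7652/49880)·33070000/7652 = 3658.7548.
deff = 2444.9038 / 3658.7548 = 0.6682.

0.6682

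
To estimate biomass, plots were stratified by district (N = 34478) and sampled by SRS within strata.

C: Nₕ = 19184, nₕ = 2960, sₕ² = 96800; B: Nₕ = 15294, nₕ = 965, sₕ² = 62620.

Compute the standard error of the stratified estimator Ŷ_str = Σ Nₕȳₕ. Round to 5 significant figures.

156200

Var(Ŷ_str) = Σₕ Nₕ²(1 − fₕ)sₕ²/nₕ.
C: 19184²·(1 − 2960/19184)·96800/2960 = 1.0178429 × 10^10.
B: 15294²·(1 − 965/15294)·62620/965 = 1.4220757 × 10^10.
Sum = 2.4399186 × 10^10.
SE = √(2.4399186 × 10^10) = 156200.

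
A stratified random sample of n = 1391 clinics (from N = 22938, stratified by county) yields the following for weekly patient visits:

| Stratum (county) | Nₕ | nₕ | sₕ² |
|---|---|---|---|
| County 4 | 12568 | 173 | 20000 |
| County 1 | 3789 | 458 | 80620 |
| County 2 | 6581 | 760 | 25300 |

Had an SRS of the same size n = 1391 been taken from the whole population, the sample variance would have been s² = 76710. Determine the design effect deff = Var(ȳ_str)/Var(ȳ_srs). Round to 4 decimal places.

0.7890

Var(ȳ_str) = Σ Wₕ²(1−fₕ)sₕ²/nₕ with Wₕ = Nₕ/22938:
  County 4: (12568/22938)²·(1−173/12568)·20000/173 = 34.228313
  County 1: (3789/22938)²·(1−458/3789)·80620/458 = 4.2224592
  County 2: (6581/22938)²·(1−760/6581)·25300/760 = 2.423736
  → Var(ȳ_str) = 40.874508.
Var(ȳ_srs) = (1 − 1391/22938)·76710/1391 = 51.803144.
deff = 40.874508 / 51.803144 = 0.7890.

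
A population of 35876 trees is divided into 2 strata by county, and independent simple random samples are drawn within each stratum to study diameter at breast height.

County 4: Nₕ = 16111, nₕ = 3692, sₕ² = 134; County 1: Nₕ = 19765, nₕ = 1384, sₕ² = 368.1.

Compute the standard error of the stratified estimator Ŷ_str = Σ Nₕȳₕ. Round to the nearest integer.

Var(Ŷ_str) = Σₕ Nₕ²(1 − fₕ)sₕ²/nₕ.
County 4: 16111²·(1 − 3692/16111)·134/3692 = 7.2619329 × 10^6.
County 1: 19765²·(1 − 1384/19765)·368.1/1384 = 9.6626374 × 10^7.
Sum = 1.0388831 × 10^8.
SE = √(1.0388831 × 10^8) = 10193.

10193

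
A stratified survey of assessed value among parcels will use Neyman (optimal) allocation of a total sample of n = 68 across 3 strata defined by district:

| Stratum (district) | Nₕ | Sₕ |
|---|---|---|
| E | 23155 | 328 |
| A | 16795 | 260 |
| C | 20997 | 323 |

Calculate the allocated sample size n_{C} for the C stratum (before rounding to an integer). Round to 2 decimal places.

24.60

Neyman allocation: nₕ = n·NₕSₕ / Σⱼ NⱼSⱼ.
Σ NⱼSⱼ = 23155·328 + 16795·260 + 20997·323 = 1.8743571 × 10^7.
n_{C} = 68·20997·323 / (1.8743571 × 10^7) = 24.60.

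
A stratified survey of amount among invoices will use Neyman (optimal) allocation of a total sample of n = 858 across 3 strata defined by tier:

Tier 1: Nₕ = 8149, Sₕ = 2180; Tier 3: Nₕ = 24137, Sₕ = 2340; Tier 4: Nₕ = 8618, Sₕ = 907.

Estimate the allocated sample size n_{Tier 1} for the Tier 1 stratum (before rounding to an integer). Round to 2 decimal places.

Neyman allocation: nₕ = n·NₕSₕ / Σⱼ NⱼSⱼ.
Σ NⱼSⱼ = 8149·2180 + 24137·2340 + 8618·907 = 8.2061926 × 10^7.
n_{Tier 1} = 858·8149·2180 / (8.2061926 × 10^7) = 185.74.

185.74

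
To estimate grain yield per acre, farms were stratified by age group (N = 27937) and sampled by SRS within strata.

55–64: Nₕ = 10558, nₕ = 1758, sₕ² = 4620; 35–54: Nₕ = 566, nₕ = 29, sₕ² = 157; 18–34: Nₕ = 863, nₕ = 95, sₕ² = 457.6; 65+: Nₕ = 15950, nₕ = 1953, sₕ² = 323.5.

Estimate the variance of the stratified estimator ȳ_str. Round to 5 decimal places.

0.36642

Var(ȳ_str) = Σₕ Wₕ²(1 − fₕ)sₕ²/nₕ with Wₕ = Nₕ/N, N = 27937.
55–64: Wₕ = 0.37792175; term = 0.37792175²·(1 − 0.16650881)·4620/1758 = 0.31284405.
35–54: Wₕ = 0.02025987; term = 0.02025987²·(1 − 0.05123675)·157/29 = 0.0021083021.
18–34: Wₕ = 0.03089093; term = 0.03089093²·(1 − 0.11008111)·457.6/95 = 0.0040904858.
65+: Wₕ = 0.57092744; term = 0.57092744²·(1 − 0.12244514)·323.5/1953 = 0.047381429.
Sum = 0.36642427.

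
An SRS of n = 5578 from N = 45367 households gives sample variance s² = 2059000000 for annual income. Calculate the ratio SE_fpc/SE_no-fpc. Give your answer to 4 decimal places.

0.9365

f = n/N = 5578/45367 = 0.12295281.
SE_no-fpc = √(s²/n) = 607.55964; SE_fpc = √((1−f)s²/n) = 568.98445.
Ratio = √(1−f) = 0.93650798.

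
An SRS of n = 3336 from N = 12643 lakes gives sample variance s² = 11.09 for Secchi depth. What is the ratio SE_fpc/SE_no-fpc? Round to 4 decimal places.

f = n/N = 3336/12643 = 0.26386143.
SE_no-fpc = √(s²/n) = 0.057657094; SE_fpc = √((1−f)s²/n) = 0.049468933.
Ratio = √(1−f) = 0.85798518.

0.8580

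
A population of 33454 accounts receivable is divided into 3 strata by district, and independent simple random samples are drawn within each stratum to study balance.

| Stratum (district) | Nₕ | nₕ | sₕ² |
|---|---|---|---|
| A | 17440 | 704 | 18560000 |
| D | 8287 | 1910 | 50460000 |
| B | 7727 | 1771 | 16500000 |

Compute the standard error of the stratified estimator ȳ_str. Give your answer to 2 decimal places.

Var(ȳ_str) = Σₕ Wₕ²(1 − fₕ)sₕ²/nₕ with Wₕ = Nₕ/N, N = 33454.
A: Wₕ = 0.52131285; term = 0.52131285²·(1 − 0.04036697)·18560000/704 = 6875.5486.
D: Wₕ = 0.24771328; term = 0.24771328²·(1 − 0.23048148)·50460000/1910 = 1247.4741.
B: Wₕ = 0.23097387; term = 0.23097387²·(1 − 0.22919632)·16500000/1771 = 383.12005.
Sum = 8506.1428.
SE = √(8506.1428) = 92.23.

92.23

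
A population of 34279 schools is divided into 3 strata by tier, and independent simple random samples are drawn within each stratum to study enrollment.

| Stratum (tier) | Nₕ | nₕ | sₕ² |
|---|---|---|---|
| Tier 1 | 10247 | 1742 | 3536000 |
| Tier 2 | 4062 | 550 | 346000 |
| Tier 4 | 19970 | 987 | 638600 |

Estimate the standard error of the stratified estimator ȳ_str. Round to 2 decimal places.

19.16

Var(ȳ_str) = Σₕ Wₕ²(1 − fₕ)sₕ²/nₕ with Wₕ = Nₕ/N, N = 34279.
Tier 1: Wₕ = 0.29892937; term = 0.29892937²·(1 − 0.17000098)·3536000/1742 = 150.54935.
Tier 2: Wₕ = 0.11849821; term = 0.11849821²·(1 − 0.13540128)·346000/550 = 7.6375057.
Tier 4: Wₕ = 0.58257242; term = 0.58257242²·(1 − 0.04942414)·638600/987 = 208.73649.
Sum = 366.92335.
SE = √(366.92335) = 19.16.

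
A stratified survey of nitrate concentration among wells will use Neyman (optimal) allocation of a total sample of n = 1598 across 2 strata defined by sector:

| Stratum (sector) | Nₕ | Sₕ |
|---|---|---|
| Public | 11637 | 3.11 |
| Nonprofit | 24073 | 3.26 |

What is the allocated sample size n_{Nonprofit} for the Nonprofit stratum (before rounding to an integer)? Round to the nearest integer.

Neyman allocation: nₕ = n·NₕSₕ / Σⱼ NⱼSⱼ.
Σ NⱼSⱼ = 11637·3.11 + 24073·3.26 = 114669.05.
n_{Nonprofit} = 1598·24073·3.26 / 114669.05 = 1094.

1094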